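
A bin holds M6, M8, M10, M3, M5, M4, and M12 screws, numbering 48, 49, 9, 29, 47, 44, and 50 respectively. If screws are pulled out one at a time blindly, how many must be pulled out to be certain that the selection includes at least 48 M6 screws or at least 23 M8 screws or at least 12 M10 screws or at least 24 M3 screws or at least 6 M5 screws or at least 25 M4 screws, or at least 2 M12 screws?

The worst case stops just short of every target: 47 M6, 22 M8, all 9 M10, 23 M3, 5 M5, 24 M4, 1 M12 — 47 + 22 + 9 + 23 + 5 + 24 + 1 = 131 screws.
One more screw must push some size to its target, so 131 + 1 = 132.

132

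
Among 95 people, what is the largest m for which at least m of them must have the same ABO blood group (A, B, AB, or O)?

The 95 people fall into 4 ABO blood groups.
If each of the 4 ABO blood groups held at most 23, the total would be at most 4 × 23 = 92 < 95, a contradiction.
So at least one holds ⌈95/4⌉ = 24.

24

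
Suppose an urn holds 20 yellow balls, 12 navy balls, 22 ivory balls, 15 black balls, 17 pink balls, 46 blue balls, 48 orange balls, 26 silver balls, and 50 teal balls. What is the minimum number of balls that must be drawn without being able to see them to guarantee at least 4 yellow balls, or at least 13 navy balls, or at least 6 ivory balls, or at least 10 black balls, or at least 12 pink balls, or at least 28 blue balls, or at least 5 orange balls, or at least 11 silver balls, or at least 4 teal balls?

Each of the 9 colors has its own threshold; avoid all of them simultaneously.
The worst case stops just short of every target: 3 yellow, 12 navy, 5 ivory, 9 black, 11 pink, 27 blue, 4 orange, 10 silver, 3 teal — 3 + 12 + 5 + 9 + 11 + 27 + 4 + 10 + 3 = 84 balls.
One more ball must push some color to its target, so 84 + 1 = 85.

85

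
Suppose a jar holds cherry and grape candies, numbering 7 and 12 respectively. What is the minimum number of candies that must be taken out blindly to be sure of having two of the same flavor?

3

Treat the 2 flavors as pigeonholes.
The worst case takes 1 candy of each flavor without reaching 2 of any: 2 × 1 = 2.
The next candy must bring some flavor to 2, so 2 + 1 = 3.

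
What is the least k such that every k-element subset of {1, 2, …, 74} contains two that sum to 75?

38

Partition {1, …, 74} into 37 pairs: {1,74}, {2,73}, …, {37,38}.
Choosing 37 integers — say the integers 1 through 37 — takes one from each pair and avoids the property.
Choosing 38 forces two into the same pair by pigeonhole, and those sum to 75. So 38.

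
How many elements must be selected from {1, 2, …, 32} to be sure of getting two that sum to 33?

17

Partition {1, …, 32} into 16 pairs: {1,32}, {2,31}, …, {16,17}.
Choosing 16 integers — say the integers 1 through 16 — takes one from each pair and avoids the property.
Choosing 17 forces two into the same pair by pigeonhole, and those sum to 33. So 17.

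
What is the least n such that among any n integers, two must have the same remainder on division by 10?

Use the pigeonhole principle on residue classes: two integers differ by a multiple of 10 exactly when they share a remainder mod 10.
There are 10 residue classes mod 10, so 10 integers can all lie in distinct classes.
One more integer must repeat a residue, giving a difference divisible by 10. So n = 10 + 1 = 11.

11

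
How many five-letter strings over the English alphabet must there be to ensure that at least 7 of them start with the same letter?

There are 26 possible first letters acting as pigeonholes.
With 26 × 6 = 156 five-letter strings over the English alphabet we could place exactly 6 in each, with no class reaching 7.
One more forces some class to hold 7, so 156 + 1 = 157.

157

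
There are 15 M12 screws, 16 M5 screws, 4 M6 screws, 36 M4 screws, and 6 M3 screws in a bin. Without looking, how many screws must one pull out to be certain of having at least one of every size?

74

The hardest size to obtain is M6: we could draw every other screw first — 77 − 4 = 73 screws — without a single M6 one.
The next draw must be M6, so 73 + 1 = 74.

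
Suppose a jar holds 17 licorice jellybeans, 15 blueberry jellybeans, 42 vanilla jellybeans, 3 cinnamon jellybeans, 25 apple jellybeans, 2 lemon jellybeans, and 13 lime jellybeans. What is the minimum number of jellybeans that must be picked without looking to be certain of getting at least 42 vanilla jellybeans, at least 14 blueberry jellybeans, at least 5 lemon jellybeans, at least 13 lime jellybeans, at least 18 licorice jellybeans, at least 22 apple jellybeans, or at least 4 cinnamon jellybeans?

110

The worst case stops just short of every target: 17 licorice, 13 blueberry, 41 vanilla, 3 cinnamon, 21 apple, all 2 lemon, 12 lime — 17 + 13 + 41 + 3 + 21 + 2 + 12 = 109 jellybeans.
One more jellybean must push some flavor to its target, so 109 + 1 = 110.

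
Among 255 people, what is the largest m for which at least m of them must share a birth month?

There are 12 months of the year, which serve as the pigeonholes.
If each of the 12 months of the year held at most 21, the total would be at most 12 × 21 = 252 < 255, a contradiction.
So at least one holds ⌈255/12⌉ = 22.

22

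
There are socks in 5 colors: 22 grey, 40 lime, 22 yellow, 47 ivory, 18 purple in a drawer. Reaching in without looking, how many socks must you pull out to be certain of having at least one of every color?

132

The hardest color to obtain is purple: we could draw every other sock first — 149 − 18 = 131 socks — without a single purple one.
The next draw must be purple, so 131 + 1 = 132.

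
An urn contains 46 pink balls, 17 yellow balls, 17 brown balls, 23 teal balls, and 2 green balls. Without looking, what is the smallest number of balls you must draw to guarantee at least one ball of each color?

The hardest color to obtain is green: we could draw every other ball first — 105 − 2 = 103 balls — without a single green one.
The next draw must be green, so 103 + 1 = 104.

104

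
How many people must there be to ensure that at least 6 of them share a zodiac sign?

There are 12 zodiac signs acting as pigeonholes.
With 12 × 5 = 60 people we could place exactly 5 in each, with no class reaching 6.
One more forces some class to hold 6, so 60 + 1 = 61.

61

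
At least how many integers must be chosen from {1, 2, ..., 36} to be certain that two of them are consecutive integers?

19

Partition {1, …, 36} into 18 pairs: {1,2}, {3,4}, …, {35,36}.
Choosing 18 integers — say the 18 even numbers 2, 4, …, 36 — takes one from each pair and avoids the property.
Choosing 19 forces two into the same pair by pigeonhole, and those are consecutive. So 19.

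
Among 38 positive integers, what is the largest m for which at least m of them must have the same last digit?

4

There are 10 possible last digits, which serve as the pigeonholes.
If each of the 10 possible last digits held at most 3, the total would be at most 10 × 3 = 30 < 38, a contradiction.
So at least one holds ⌈38/10⌉ = 4.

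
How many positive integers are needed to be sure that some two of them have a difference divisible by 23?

24

Two integers differ by a multiple of 23 exactly when they share a remainder mod 23.
There are 23 residue classes mod 23, so 23 integers can all lie in distinct classes.
One more integer must repeat a residue, giving a difference divisible by 23. So n = 23 + 1 = 24.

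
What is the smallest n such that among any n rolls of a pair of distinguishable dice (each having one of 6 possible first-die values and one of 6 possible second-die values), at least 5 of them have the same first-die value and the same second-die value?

145

There are 6 × 6 = 36 (first-die value, second-die value) combinations acting as pigeonholes.
With 36 × 4 = 144 rolls of a pair of distinguishable dice we could place exactly 4 in each, with no (first-die value, second-die value) pair reaching 5.
One more forces some (first-die value, second-die value) pair to hold 5, so 144 + 1 = 145.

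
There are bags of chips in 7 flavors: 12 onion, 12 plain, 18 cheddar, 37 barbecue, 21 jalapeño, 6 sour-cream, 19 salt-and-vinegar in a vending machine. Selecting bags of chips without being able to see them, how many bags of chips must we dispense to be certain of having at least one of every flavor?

120

The hardest flavor to obtain is sour-cream: we could draw every other bag of chips first — 125 − 6 = 119 bags of chips — without a single sour-cream one.
The next draw must be sour-cream, so 119 + 1 = 120.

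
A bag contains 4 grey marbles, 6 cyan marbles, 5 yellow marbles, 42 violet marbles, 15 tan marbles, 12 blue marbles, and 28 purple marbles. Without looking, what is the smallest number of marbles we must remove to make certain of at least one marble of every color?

The hardest color to obtain is grey: we could draw every other marble first — 112 − 4 = 108 marbles — without a single grey one.
The next draw must be grey, so 108 + 1 = 109.

109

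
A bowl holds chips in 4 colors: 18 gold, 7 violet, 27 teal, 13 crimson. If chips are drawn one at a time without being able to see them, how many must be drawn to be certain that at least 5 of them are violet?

To avoid violet chips as long as possible, exhaust the other 3 colors first.
The worst case draws every non-violet chip first: 18 + 27 + 13 = 58.
The next 5 draws are then forced to be violet, giving 58 + 5 = 63.

63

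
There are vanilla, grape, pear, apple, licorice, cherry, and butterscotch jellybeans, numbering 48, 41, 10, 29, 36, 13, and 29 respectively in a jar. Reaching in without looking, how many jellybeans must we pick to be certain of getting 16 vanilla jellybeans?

The worst case draws every non-vanilla jellybean first: 41 + 10 + 29 + 36 + 13 + 29 = 158.
The next 16 draws are then forced to be vanilla, giving 158 + 16 = 174.

174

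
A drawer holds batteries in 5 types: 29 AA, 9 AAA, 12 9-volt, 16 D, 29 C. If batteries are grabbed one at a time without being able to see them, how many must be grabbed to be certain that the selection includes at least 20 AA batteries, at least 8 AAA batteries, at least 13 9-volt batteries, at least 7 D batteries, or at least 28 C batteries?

72

Each of the 5 types has its own threshold; avoid all of them simultaneously.
The worst case stops just short of every target: 19 AA, 7 AAA, 12 9-volt, 6 D, 27 C — 19 + 7 + 12 + 6 + 27 = 71 batteries.
One more battery must push some type to its target, so 71 + 1 = 72.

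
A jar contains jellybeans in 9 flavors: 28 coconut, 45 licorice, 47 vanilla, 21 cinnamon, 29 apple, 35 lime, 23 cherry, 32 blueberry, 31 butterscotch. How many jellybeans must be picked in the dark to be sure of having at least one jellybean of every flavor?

The hardest flavor to obtain is cinnamon: we could draw every other jellybean first — 291 − 21 = 270 jellybeans — without a single cinnamon one.
The next draw must be cinnamon, so 270 + 1 = 271.

271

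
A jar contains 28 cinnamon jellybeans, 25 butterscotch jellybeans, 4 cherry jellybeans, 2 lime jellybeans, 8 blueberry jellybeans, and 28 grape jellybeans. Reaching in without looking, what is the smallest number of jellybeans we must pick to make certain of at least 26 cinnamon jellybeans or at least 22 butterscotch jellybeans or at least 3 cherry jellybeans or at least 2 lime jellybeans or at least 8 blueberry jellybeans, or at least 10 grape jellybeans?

The worst case stops just short of every target: 25 cinnamon, 21 butterscotch, 2 cherry, 1 lime, 7 blueberry, 9 grape — 25 + 21 + 2 + 1 + 7 + 9 = 65 jellybeans.
One more jellybean must push some flavor to its target, so 65 + 1 = 66.

66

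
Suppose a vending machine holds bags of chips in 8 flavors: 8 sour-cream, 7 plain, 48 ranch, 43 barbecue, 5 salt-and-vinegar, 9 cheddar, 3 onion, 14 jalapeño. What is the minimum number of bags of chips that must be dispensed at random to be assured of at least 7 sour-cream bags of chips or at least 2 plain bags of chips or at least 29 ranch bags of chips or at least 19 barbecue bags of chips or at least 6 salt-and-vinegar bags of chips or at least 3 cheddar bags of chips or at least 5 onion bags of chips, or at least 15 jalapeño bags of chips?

The worst case stops just short of every target: 6 sour-cream, 1 plain, 28 ranch, 18 barbecue, 5 salt-and-vinegar, 2 cheddar, all 3 onion, 14 jalapeño — 6 + 1 + 28 + 18 + 5 + 2 + 3 + 14 = 77 bags of chips.
One more bag of chips must push some flavor to its target, so 77 + 1 = 78.

78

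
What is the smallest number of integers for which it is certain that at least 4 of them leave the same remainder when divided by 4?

There are 4 residue classes modulo 4 acting as pigeonholes.
With 4 × 3 = 12 integers we could place exactly 3 in each, with no class reaching 4.
One more forces some class to hold 4, so 12 + 1 = 13.

13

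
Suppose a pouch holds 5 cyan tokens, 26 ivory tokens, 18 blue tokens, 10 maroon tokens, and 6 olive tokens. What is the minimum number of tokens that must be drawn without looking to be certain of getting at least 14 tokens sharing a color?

48

In the worst case we take at most 13 of each color, but all 5 cyan, all 10 maroon, and all 6 olive (fewer than 13), giving 5 + 13 + 13 + 10 + 6 = 47.
One more token then forces some color to 14, so 47 + 1 = 48.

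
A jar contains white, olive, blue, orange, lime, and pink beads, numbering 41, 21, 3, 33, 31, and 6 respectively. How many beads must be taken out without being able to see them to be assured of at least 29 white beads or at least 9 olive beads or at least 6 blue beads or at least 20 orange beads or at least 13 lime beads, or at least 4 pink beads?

74

The worst case stops just short of every target: 28 white, 8 olive, all 3 blue, 19 orange, 12 lime, 3 pink — 28 + 8 + 3 + 19 + 12 + 3 = 73 beads.
One more bead must push some color to its target, so 73 + 1 = 74.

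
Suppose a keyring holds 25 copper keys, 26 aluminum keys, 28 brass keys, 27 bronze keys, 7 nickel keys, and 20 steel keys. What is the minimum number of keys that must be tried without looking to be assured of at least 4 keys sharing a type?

19

Treat the 6 types as pigeonholes.
The worst case takes 3 keys of each type without reaching 4 of any: 6 × 3 = 18.
The next key must bring some type to 4, so 18 + 1 = 19.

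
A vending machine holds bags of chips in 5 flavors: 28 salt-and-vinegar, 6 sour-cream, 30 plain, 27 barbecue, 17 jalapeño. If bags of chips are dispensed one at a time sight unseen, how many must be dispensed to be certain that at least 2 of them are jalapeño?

93

To avoid jalapeño bags of chips as long as possible, exhaust the other 4 flavors first.
The worst case draws every non-jalapeño bag of chips first: 28 + 6 + 30 + 27 = 91.
The next 2 draws are then forced to be jalapeño, giving 91 + 2 = 93.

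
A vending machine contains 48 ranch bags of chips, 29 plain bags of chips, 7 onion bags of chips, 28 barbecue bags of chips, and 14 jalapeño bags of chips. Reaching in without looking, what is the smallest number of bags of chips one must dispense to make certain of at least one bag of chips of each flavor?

120

The hardest flavor to obtain is onion: we could draw every other bag of chips first — 126 − 7 = 119 bags of chips — without a single onion one.
The next draw must be onion, so 119 + 1 = 120.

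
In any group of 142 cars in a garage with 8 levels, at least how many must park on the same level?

18

The 142 cars fall into 8 levels.
If each of the 8 levels held at most 17, the total would be at most 8 × 17 = 136 < 142, a contradiction.
So at least one holds ⌈142/8⌉ = 18.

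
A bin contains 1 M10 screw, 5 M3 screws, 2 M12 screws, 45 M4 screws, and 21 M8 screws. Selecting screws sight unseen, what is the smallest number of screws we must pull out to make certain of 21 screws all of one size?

In the worst case we take at most 20 of each size, but all 1 M10, all 5 M3, and all 2 M12 (fewer than 20), giving 1 + 5 + 2 + 20 + 20 = 48.
One more screw then forces some size to 21, so 48 + 1 = 49.

49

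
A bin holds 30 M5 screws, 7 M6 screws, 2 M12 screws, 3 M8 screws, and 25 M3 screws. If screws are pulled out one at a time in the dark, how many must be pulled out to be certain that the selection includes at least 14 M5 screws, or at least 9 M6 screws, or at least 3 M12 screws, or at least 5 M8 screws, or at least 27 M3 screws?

The worst case stops just short of every target: 13 M5, all 7 M6, 2 M12, all 3 M8, all 25 M3 — 13 + 7 + 2 + 3 + 25 = 50 screws.
One more screw must push some size to its target, so 50 + 1 = 51.

51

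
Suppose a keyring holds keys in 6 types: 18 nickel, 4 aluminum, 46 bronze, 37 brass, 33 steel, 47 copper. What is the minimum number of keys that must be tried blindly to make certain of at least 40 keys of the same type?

In the worst case we take at most 39 of each type, but all 18 nickel, all 4 aluminum, all 37 brass, and all 33 steel (fewer than 39), giving 18 + 4 + 39 + 37 + 33 + 39 = 170.
One more key then forces some type to 40, so 170 + 1 = 171.

171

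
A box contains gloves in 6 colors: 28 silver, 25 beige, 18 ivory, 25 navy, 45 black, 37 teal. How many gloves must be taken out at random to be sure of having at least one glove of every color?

The hardest color to obtain is ivory: we could draw every other glove first — 178 − 18 = 160 gloves — without a single ivory one.
The next draw must be ivory, so 160 + 1 = 161.

161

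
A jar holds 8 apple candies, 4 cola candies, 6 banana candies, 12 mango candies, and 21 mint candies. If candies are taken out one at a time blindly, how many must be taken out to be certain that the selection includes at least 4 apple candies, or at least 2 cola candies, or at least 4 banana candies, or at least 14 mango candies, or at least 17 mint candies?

36

The worst case stops just short of every target: 3 apple, 1 cola, 3 banana, all 12 mango, 16 mint — 3 + 1 + 3 + 12 + 16 = 35 candies.
One more candy must push some flavor to its target, so 35 + 1 = 36.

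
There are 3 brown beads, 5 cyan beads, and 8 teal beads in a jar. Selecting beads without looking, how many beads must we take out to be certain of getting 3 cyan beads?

14

To avoid cyan beads as long as possible, exhaust the other 2 colors first.
The worst case draws every non-cyan bead first: 3 + 8 = 11.
The next 3 draws are then forced to be cyan, giving 11 + 3 = 14.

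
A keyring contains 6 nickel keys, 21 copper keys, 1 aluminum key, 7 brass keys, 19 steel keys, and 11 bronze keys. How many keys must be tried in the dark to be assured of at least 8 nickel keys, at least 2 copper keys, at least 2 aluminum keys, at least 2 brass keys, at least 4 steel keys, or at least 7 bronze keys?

The worst case stops just short of every target: all 6 nickel, 1 copper, 1 aluminum, 1 brass, 3 steel, 6 bronze — 6 + 1 + 1 + 1 + 3 + 6 = 18 keys.
One more key must push some type to its target, so 18 + 1 = 19.

19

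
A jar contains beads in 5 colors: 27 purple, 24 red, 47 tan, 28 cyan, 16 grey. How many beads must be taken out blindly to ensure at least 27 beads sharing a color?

Treat the 5 colors as pigeonholes.
In the worst case we take at most 26 of each color, but all 24 red and all 16 grey (fewer than 26), giving 26 + 24 + 26 + 26 + 16 = 118.
One more bead then forces some color to 27, so 118 + 1 = 119.

119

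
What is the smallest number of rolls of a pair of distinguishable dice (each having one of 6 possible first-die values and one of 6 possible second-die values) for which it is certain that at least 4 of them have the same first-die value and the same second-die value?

109

There are 6 × 6 = 36 (first-die value, second-die value) combinations acting as pigeonholes.
With 36 × 3 = 108 rolls of a pair of distinguishable dice we could place exactly 3 in each, with no (first-die value, second-die value) pair reaching 4.
One more forces some (first-die value, second-die value) pair to hold 4, so 108 + 1 = 109.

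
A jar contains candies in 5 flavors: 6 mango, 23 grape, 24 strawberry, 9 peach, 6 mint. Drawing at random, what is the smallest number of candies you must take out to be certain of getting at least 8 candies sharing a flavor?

In the worst case we take at most 7 of each flavor, but all 6 mango and all 6 mint (fewer than 7), giving 6 + 7 + 7 + 7 + 6 = 33.
One more candy then forces some flavor to 8, so 33 + 1 = 34.

34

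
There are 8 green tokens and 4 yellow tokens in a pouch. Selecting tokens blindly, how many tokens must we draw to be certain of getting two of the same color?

The worst case takes 1 token of each color without reaching 2 of any: 2 × 1 = 2.
The next token must bring some color to 2, so 2 + 1 = 3.

3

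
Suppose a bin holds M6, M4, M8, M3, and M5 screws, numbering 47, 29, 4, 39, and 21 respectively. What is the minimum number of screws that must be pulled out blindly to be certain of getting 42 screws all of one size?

135

In the worst case we take at most 41 of each size, but all 29 M4, all 4 M8, all 39 M3, and all 21 M5 (fewer than 41), giving 41 + 29 + 4 + 39 + 21 = 134.
One more screw then forces some size to 42, so 134 + 1 = 135.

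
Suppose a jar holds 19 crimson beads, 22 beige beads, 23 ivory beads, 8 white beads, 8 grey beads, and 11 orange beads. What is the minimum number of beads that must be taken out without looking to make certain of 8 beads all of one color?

43

Treat the 6 colors as pigeonholes.
The worst case takes 7 beads of each color without reaching 8 of any: 6 × 7 = 42.
The next bead must bring some color to 8, so 42 + 1 = 43.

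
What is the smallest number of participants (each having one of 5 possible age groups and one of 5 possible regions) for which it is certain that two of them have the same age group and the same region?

26

There are 5 × 5 = 25 (age group, region) combinations acting as pigeonholes.
With 25 participants we could place one in each, avoiding any repeat.
One more forces some (age group, region) pair to hold 2, so 25 + 1 = 26.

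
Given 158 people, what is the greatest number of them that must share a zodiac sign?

14

There are 12 zodiac signs, which serve as the pigeonholes.
If each of the 12 zodiac signs held at most 13, the total would be at most 12 × 13 = 156 < 158, a contradiction.
So at least one holds ⌈158/12⌉ = 14.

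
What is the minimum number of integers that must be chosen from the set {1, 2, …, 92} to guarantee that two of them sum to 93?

47

Partition {1, …, 92} into 46 pairs: {1,92}, {2,91}, …, {46,47}.
Choosing 46 integers — say the integers 1 through 46 — takes one from each pair and avoids the property.
Choosing 47 forces two into the same pair by pigeonhole, and those sum to 93. So 47.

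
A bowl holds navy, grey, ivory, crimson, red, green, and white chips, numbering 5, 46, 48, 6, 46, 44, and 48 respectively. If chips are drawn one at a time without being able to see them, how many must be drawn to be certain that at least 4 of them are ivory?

The worst case draws every non-ivory chip first: 5 + 46 + 6 + 46 + 44 + 48 = 195.
The next 4 draws are then forced to be ivory, giving 195 + 4 = 199.

199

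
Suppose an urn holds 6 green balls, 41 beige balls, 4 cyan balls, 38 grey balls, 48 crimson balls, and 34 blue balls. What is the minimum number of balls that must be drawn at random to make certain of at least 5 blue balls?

The worst case draws every non-blue ball first: 6 + 41 + 4 + 38 + 48 = 137.
The next 5 draws are then forced to be blue, giving 137 + 5 = 142.

142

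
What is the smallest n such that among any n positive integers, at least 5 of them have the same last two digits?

401

There are 100 possible two-digit endings acting as pigeonholes.
With 100 × 4 = 400 positive integers we could place exactly 4 in each, with no class reaching 5.
One more forces some class to hold 5, so 400 + 1 = 401.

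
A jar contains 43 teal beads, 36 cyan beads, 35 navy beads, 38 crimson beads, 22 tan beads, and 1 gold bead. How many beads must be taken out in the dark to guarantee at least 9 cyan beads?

The worst case draws every non-cyan bead first: 43 + 35 + 38 + 22 + 1 = 139.
The next 9 draws are then forced to be cyan, giving 139 + 9 = 148.

148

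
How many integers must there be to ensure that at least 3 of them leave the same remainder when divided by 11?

23

There are 11 residue classes modulo 11 acting as pigeonholes.
With 11 × 2 = 22 integers we could place exactly 2 in each, with no class reaching 3.
One more forces some class to hold 3, so 22 + 1 = 23.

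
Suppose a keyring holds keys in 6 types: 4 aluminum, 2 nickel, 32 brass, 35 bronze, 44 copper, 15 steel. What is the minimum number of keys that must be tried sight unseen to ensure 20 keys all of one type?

79

In the worst case we take at most 19 of each type, but all 4 aluminum, all 2 nickel, and all 15 steel (fewer than 19), giving 4 + 2 + 19 + 19 + 19 + 15 = 78.
One more key then forces some type to 20, so 78 + 1 = 79.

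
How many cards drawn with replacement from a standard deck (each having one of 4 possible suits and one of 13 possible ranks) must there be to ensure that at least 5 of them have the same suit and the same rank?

There are 4 × 13 = 52 (suit, rank) combinations acting as pigeonholes.
With 52 × 4 = 208 cards drawn with replacement from a standard deck we could place exactly 4 in each, with no (suit, rank) pair reaching 5.
One more forces some (suit, rank) pair to hold 5, so 208 + 1 = 209.

209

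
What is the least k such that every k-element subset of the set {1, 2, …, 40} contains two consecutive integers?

21

Partition {1, …, 40} into 20 pairs: {1,2}, {3,4}, …, {39,40}.
Choosing 20 integers — say the 20 even numbers 2, 4, …, 40 — takes one from each pair and avoids the property.
Choosing 21 forces two into the same pair by pigeonhole, and those are consecutive. So 21.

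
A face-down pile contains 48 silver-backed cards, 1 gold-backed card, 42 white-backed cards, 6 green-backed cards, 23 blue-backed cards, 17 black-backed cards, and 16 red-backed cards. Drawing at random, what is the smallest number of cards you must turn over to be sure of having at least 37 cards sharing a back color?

136

Treat the 7 back colors as pigeonholes.
In the worst case we take at most 36 of each back color, but all 1 gold-backed, all 6 green-backed, all 23 blue-backed, all 17 black-backed, and all 16 red-backed (fewer than 36), giving 36 + 1 + 36 + 6 + 23 + 17 + 16 = 135.
One more card then forces some back color to 37, so 135 + 1 = 136.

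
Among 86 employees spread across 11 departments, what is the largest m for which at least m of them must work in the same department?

If each of the 11 departments held at most 7, the total would be at most 11 × 7 = 77 < 86, a contradiction.
So at least one holds ⌈86/11⌉ = 8.

8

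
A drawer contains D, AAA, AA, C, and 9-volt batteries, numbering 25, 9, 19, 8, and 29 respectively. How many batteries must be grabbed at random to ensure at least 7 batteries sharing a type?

31

Treat the 5 types as pigeonholes.
The worst case takes 6 batteries of each type without reaching 7 of any: 5 × 6 = 30.
The next battery must bring some type to 7, so 30 + 1 = 31.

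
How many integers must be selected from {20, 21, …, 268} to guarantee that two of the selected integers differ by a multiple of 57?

58

Group the integers by remainder mod 57; there are 57 residue classes, each nonempty in this range.
Choosing one from each class (57 integers) avoids any shared remainder.
One more choice must repeat a class, so two differ by a multiple of 57. Hence 57 + 1 = 58.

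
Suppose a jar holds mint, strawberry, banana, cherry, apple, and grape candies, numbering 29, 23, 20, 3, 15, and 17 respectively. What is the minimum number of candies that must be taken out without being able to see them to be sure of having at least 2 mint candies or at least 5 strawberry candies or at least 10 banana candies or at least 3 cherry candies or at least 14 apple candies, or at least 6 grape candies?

35

Each of the 6 flavors has its own threshold; avoid all of them simultaneously.
The worst case stops just short of every target: 1 mint, 4 strawberry, 9 banana, 2 cherry, 13 apple, 5 grape — 1 + 4 + 9 + 2 + 13 + 5 = 34 candies.
One more candy must push some flavor to its target, so 34 + 1 = 35.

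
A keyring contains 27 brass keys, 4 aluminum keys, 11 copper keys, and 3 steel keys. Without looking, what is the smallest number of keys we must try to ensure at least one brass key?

19

The worst case draws every non-brass key first: 4 + 11 + 3 = 18.
The next draw is then forced to be brass, giving 18 + 1 = 19.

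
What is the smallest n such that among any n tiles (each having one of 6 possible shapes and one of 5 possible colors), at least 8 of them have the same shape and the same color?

211

There are 6 × 5 = 30 (shape, color) combinations acting as pigeonholes.
With 30 × 7 = 210 tiles we could place exactly 7 in each, with no (shape, color) pair reaching 8.
One more forces some (shape, color) pair to hold 8, so 210 + 1 = 211.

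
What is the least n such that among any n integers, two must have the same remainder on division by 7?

Use the pigeonhole principle on residue classes: two integers differ by a multiple of 7 exactly when they share a remainder mod 7.
There are 7 residue classes mod 7, so 7 integers can all lie in distinct classes.
One more integer must repeat a residue, giving a difference divisible by 7. So n = 7 + 1 = 8.

8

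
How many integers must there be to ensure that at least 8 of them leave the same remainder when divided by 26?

183

There are 26 residue classes modulo 26 acting as pigeonholes.
With 26 × 7 = 182 integers we could place exactly 7 in each, with no class reaching 8.
One more forces some class to hold 8, so 182 + 1 = 183.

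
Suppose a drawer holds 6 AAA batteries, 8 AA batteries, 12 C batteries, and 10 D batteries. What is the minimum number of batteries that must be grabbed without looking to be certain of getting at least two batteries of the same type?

The worst case takes 1 battery of each type without reaching 2 of any: 4 × 1 = 4.
The next battery must bring some type to 2, so 4 + 1 = 5.

5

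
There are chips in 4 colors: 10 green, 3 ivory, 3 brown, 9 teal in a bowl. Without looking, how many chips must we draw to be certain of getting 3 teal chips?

To avoid teal chips as long as possible, exhaust the other 3 colors first.
The worst case draws every non-teal chip first: 10 + 3 + 3 = 16.
The next 3 draws are then forced to be teal, giving 16 + 3 = 19.

19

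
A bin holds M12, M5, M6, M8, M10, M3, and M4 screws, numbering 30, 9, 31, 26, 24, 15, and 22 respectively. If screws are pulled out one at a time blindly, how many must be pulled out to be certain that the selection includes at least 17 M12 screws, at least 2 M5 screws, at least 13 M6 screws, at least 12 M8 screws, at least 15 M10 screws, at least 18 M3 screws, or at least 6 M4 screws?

75

Each of the 7 sizes has its own threshold; avoid all of them simultaneously.
The worst case stops just short of every target: 16 M12, 1 M5, 12 M6, 11 M8, 14 M10, all 15 M3, 5 M4 — 16 + 1 + 12 + 11 + 14 + 15 + 5 = 74 screws.
One more screw must push some size to its target, so 74 + 1 = 75.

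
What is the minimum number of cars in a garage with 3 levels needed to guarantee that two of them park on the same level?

4

There are 3 levels acting as pigeonholes.
With 3 cars we could place one in each, avoiding any repeat.
One more forces some class to hold 2, so 3 + 1 = 4.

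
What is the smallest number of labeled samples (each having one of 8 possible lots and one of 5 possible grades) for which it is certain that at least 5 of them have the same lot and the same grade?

There are 8 × 5 = 40 (lot, grade) combinations acting as pigeonholes.
With 40 × 4 = 160 labeled samples we could place exactly 4 in each, with no (lot, grade) pair reaching 5.
One more forces some (lot, grade) pair to hold 5, so 160 + 1 = 161.

161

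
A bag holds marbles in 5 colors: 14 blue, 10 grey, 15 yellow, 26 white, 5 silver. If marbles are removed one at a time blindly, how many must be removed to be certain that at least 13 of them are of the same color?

52

In the worst case we take at most 12 of each color, but all 10 grey and all 5 silver (fewer than 12), giving 12 + 10 + 12 + 12 + 5 = 51.
One more marble then forces some color to 13, so 51 + 1 = 52.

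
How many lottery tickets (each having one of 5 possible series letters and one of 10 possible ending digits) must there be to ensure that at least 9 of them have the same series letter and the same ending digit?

There are 5 × 10 = 50 (series letter, ending digit) combinations acting as pigeonholes.
With 50 × 8 = 400 lottery tickets we could place exactly 8 in each, with no (series letter, ending digit) pair reaching 9.
One more forces some (series letter, ending digit) pair to hold 9, so 400 + 1 = 401.

401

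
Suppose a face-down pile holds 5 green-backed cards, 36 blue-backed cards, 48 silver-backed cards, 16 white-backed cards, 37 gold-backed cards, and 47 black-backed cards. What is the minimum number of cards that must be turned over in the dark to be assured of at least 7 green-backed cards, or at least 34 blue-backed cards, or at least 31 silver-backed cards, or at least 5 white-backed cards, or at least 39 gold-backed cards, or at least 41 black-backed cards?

The worst case stops just short of every target: all 5 green-backed, 33 blue-backed, 30 silver-backed, 4 white-backed, all 37 gold-backed, 40 black-backed — 5 + 33 + 30 + 4 + 37 + 40 = 149 cards.
One more card must push some back color to its target, so 149 + 1 = 150.

150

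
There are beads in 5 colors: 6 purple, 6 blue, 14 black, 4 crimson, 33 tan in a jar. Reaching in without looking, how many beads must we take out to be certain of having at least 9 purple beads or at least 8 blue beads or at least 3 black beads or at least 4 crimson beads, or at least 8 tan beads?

Each of the 5 colors has its own threshold; avoid all of them simultaneously.
The worst case stops just short of every target: all 6 purple, all 6 blue, 2 black, 3 crimson, 7 tan — 6 + 6 + 2 + 3 + 7 = 24 beads.
One more bead must push some color to its target, so 24 + 1 = 25.

25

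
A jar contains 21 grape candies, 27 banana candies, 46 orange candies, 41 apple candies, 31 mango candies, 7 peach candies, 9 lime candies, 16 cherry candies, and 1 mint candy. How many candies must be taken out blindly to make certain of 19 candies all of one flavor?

In the worst case we take at most 18 of each flavor, but all 7 peach, all 9 lime, all 16 cherry, and all 1 mint (fewer than 18), giving 18 + 18 + 18 + 18 + 18 + 7 + 9 + 16 + 1 = 123.
One more candy then forces some flavor to 19, so 123 + 1 = 124.

124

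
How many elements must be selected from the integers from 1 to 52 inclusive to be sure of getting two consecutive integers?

Partition {1, …, 52} into 26 pairs: {1,2}, {3,4}, …, {51,52}.
Choosing 26 integers — say the 26 even numbers 2, 4, …, 52 — takes one from each pair and avoids the property.
Choosing 27 forces two into the same pair by pigeonhole, and those are consecutive. So 27.

27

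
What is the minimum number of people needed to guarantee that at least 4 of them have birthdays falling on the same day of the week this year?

There are 7 days of the week acting as pigeonholes.
With 7 × 3 = 21 people we could place exactly 3 in each, with no class reaching 4.
One more forces some class to hold 4, so 21 + 1 = 22.

22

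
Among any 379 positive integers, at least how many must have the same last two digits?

4

There are 100 possible two-digit endings, which serve as the pigeonholes.
If each of the 100 possible two-digit endings held at most 3, the total would be at most 100 × 3 = 300 < 379, a contradiction.
So at least one holds ⌈379/100⌉ = 4.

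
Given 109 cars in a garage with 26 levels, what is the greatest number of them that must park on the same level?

5

If each of the 26 levels held at most 4, the total would be at most 26 × 4 = 104 < 109, a contradiction.
So at least one holds ⌈109/26⌉ = 5.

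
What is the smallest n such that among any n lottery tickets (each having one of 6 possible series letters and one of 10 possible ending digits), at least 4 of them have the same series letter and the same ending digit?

181

There are 6 × 10 = 60 (series letter, ending digit) combinations acting as pigeonholes.
With 60 × 3 = 180 lottery tickets we could place exactly 3 in each, with no (series letter, ending digit) pair reaching 4.
One more forces some (series letter, ending digit) pair to hold 4, so 180 + 1 = 181.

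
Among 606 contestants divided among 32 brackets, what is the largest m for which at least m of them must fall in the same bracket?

The 606 contestants fall into 32 brackets.
If each of the 32 brackets held at most 18, the total would be at most 32 × 18 = 576 < 606, a contradiction.
So at least one holds ⌈606/32⌉ = 19.

19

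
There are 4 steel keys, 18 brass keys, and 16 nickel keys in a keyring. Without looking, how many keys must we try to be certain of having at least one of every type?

35

The hardest type to obtain is steel: we could draw every other key first — 38 − 4 = 34 keys — without a single steel one.
The next draw must be steel, so 34 + 1 = 35.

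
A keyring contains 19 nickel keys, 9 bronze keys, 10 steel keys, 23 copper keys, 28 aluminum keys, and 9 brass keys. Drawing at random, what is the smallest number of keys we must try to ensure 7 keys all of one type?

The worst case takes 6 keys of each type without reaching 7 of any: 6 × 6 = 36.
The next key must bring some type to 7, so 36 + 1 = 37.

37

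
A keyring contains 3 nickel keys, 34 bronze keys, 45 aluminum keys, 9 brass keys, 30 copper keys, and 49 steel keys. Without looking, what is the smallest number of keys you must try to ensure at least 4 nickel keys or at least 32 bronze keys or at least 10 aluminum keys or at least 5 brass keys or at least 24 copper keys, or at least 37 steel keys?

The worst case stops just short of every target: 3 nickel, 31 bronze, 9 aluminum, 4 brass, 23 copper, 36 steel — 3 + 31 + 9 + 4 + 23 + 36 = 106 keys.
One more key must push some type to its target, so 106 + 1 = 107.

107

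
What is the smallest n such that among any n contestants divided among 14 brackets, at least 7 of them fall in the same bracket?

There are 14 brackets acting as pigeonholes.
With 14 × 6 = 84 contestants we could place exactly 6 in each, with no class reaching 7.
One more forces some class to hold 7, so 84 + 1 = 85.

85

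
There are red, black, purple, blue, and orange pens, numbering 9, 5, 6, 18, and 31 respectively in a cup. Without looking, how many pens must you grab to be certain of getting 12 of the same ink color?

Treat the 5 ink colors as pigeonholes.
In the worst case we take at most 11 of each ink color, but all 9 red, all 5 black, and all 6 purple (fewer than 11), giving 9 + 5 + 6 + 11 + 11 = 42.
One more pen then forces some ink color to 12, so 42 + 1 = 43.

43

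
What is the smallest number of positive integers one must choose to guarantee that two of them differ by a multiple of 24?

Use the pigeonhole principle on residue classes: two integers differ by a multiple of 24 exactly when they share a remainder mod 24.
There are 24 residue classes mod 24, so 24 integers can all lie in distinct classes.
One more integer must repeat a residue, giving a difference divisible by 24. So n = 24 + 1 = 25.

25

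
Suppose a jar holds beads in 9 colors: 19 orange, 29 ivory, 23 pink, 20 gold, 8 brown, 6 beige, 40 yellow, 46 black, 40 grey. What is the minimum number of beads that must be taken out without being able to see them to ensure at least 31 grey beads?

The worst case draws every non-grey bead first: 19 + 29 + 23 + 20 + 8 + 6 + 40 + 46 = 191.
The next 31 draws are then forced to be grey, giving 191 + 31 = 222.

222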